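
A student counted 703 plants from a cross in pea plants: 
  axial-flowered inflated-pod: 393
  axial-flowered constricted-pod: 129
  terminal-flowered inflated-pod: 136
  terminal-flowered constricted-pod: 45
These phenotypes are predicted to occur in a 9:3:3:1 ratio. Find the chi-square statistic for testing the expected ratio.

Under the 9:3:3:1 hypothesis (Σ ratio = 16, N = 703):
  axial-flowered inflated-pod: 703 × 9/16 = 395.4375
  axial-flowered constricted-pod: 703 × 3/16 = 131.8125
  terminal-flowered inflated-pod: 703 × 3/16 = 131.8125
  terminal-flowered constricted-pod: 703 × 1/16 = 43.9375
χ² = Σ (O − E)² / E
  axial-flowered inflated-pod: (393 − 395.4375)² / 395.4375 = 0.0150
  axial-flowered constricted-pod: (129 − 131.8125)² / 131.8125 = 0.0600
  terminal-flowered inflated-pod: (136 − 131.8125)² / 131.8125 = 0.1330
  terminal-flowered constricted-pod: (45 − 43.9375)² / 43.9375 = 0.0257
χ² = 0.0150 + 0.0600 + 0.1330 + 0.0257 = 0.2337 ≈ 0.234

0.234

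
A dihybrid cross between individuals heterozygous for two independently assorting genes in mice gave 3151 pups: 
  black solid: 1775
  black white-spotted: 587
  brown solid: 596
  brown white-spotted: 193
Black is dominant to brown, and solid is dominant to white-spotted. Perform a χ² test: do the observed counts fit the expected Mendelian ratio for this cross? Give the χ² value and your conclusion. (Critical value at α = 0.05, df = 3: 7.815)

0.153; consistent

A dihybrid F₂ with independent assortment and complete dominance at both loci gives a 9:3:3:1 phenotypic ratio.
The 9:3:3:1 ratio has 16 parts, so with N = 3151 the expected counts are:
  black solid: 3151 × 9/16 = 1772.4375
  black white-spotted: 3151 × 3/16 = 590.8125
  brown solid: 3151 × 3/16 = 590.8125
  brown white-spotted: 3151 × 1/16 = 196.9375
χ² = Σ (O − E)² / E
  black solid: (1775 − 1772.4375)² / 1772.4375 = 0.0037
  black white-spotted: (587 − 590.8125)² / 590.8125 = 0.0246
  brown solid: (596 − 590.8125)² / 590.8125 = 0.0455
  brown white-spotted: (193 − 196.9375)² / 196.9375 = 0.0787
χ² = 0.0037 + 0.0246 + 0.0455 + 0.0787 = 0.1525 ≈ 0.153
Degrees of freedom = 4 − 1 = 3; critical value at α = 0.05 is 7.815.
Since 0.153 < 7.815, we fail to reject the null hypothesis — the data are consistent with the 9:3:3:1 ratio.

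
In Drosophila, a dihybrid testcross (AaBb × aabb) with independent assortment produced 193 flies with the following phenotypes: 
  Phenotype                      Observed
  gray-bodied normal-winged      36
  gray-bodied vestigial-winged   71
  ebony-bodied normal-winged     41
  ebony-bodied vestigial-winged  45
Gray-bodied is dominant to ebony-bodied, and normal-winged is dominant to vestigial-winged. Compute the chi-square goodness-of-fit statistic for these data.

15.145

A dihybrid testcross with independent assortment gives a 1:1:1:1 ratio.
Under the 1:1:1:1 hypothesis (Σ ratio = 4, N = 193):
  gray-bodied normal-winged: 193 × 1/4 = 48.25
  gray-bodied vestigial-winged: 193 × 1/4 = 48.25
  ebony-bodied normal-winged: 193 × 1/4 = 48.25
  ebony-bodied vestigial-winged: 193 × 1/4 = 48.25
χ² = Σ (O − E)² / E
  gray-bodied normal-winged: (36 − 48.25)² / 48.25 = 3.1101
  gray-bodied vestigial-winged: (71 − 48.25)² / 48.25 = 10.7267
  ebony-bodied normal-winged: (41 − 48.25)² / 48.25 = 1.0894
  ebony-bodied vestigial-winged: (45 − 48.25)² / 48.25 = 0.2189
χ² = 3.1101 + 10.7267 + 1.0894 + 0.2189 = 15.1451 ≈ 15.145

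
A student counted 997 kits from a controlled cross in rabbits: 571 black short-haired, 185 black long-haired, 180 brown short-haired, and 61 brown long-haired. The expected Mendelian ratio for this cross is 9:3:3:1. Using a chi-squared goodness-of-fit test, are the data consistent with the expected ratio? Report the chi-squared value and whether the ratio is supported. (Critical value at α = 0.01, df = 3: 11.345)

The 9:3:3:1 ratio has 16 parts, so with N = 997 the expected counts are:
  black short-haired: 997 × 9/16 = 560.8125
  black long-haired: 997 × 3/16 = 186.9375
  brown short-haired: 997 × 3/16 = 186.9375
  brown long-haired: 997 × 1/16 = 62.3125
χ² = Σ (O − E)² / E
  black short-haired: (571 − 560.8125)² / 560.8125 = 0.1851
  black long-haired: (185 − 186.9375)² / 186.9375 = 0.0201
  brown short-haired: (180 − 186.9375)² / 186.9375 = 0.2575
  brown long-haired: (61 − 62.3125)² / 62.3125 = 0.0276
χ² = 0.1851 + 0.0201 + 0.2575 + 0.0276 = 0.4903 ≈ 0.490
Degrees of freedom = 4 − 1 = 3; critical value at α = 0.01 is 11.345.
Since 0.490 < 11.345, we fail to reject the null hypothesis — the data are consistent with the 9:3:3:1 ratio.

0.490; consistent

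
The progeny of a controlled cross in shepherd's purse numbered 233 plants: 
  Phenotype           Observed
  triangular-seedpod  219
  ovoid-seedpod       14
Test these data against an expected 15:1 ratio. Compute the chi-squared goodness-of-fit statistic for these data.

0.023

Expected counts for N = 233 under a 15:1 ratio (total parts = 16):
  triangular-seedpod: 233 × 15/16 = 218.4375
  ovoid-seedpod: 233 × 1/16 = 14.5625
χ² = Σ (O − E)² / E
  triangular-seedpod: (219 − 218.4375)² / 218.4375 = 0.0014
  ovoid-seedpod: (14 − 14.5625)² / 14.5625 = 0.0217
χ² = 0.0014 + 0.0217 = 0.0231 ≈ 0.023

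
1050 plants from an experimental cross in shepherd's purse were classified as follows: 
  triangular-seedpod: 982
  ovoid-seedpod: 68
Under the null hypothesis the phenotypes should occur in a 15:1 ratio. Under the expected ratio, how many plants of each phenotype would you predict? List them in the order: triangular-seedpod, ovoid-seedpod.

984.375, 65.625

Total ratio parts = 16. Expected numbers out of 1050:
  triangular-seedpod: 1050 × 15/16 = 984.375
  ovoid-seedpod: 1050 × 1/16 = 65.625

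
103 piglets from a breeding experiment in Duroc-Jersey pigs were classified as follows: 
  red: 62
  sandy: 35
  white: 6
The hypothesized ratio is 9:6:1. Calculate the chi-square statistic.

0.655

Total ratio parts = 16. Expected numbers out of 103:
  red: 103 × 9/16 = 57.9375
  sandy: 103 × 6/16 = 38.625
  white: 103 × 1/16 = 6.4375
χ² = Σ (O − E)² / E
  red: (62 − 57.9375)² / 57.9375 = 0.2849
  sandy: (35 − 38.625)² / 38.625 = 0.3402
  white: (6 − 6.4375)² / 6.4375 = 0.0297
χ² = 0.2849 + 0.3402 + 0.0297 = 0.6548 ≈ 0.655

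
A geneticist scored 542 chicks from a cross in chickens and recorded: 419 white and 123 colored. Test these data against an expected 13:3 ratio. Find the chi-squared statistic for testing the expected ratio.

Total ratio parts = 16. Expected numbers out of 542:
  white: 542 × 13/16 = 440.375
  colored: 542 × 3/16 = 101.625
χ² = Σ (O − E)² / E
  white: (419 − 440.375)² / 440.375 = 1.0375
  colored: (123 − 101.625)² / 101.625 = 4.4958
χ² = 1.0375 + 4.4958 = 5.5333 ≈ 5.533

5.533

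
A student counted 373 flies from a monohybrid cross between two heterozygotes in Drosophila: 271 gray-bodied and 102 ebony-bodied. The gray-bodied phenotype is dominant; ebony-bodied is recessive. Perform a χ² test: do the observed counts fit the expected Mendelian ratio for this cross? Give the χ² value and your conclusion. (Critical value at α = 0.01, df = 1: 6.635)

1.095; consistent

For a monohybrid cross between heterozygotes with complete dominance, the expected phenotypic ratio is 3:1.
Total ratio parts = 4. Expected numbers out of 373:
  gray-bodied: 373 × 3/4 = 279.75
  ebony-bodied: 373 × 1/4 = 93.25
χ² = Σ (O − E)² / E
  gray-bodied: (271 − 279.75)² / 279.75 = 0.2737
  ebony-bodied: (102 − 93.25)² / 93.25 = 0.8210
χ² = 0.2737 + 0.8210 = 1.0947 ≈ 1.095
Degrees of freedom = 2 − 1 = 1; critical value at α = 0.01 is 6.635.
Since 1.095 < 6.635, we fail to reject the null hypothesis — the data are consistent with the 3:1 ratio.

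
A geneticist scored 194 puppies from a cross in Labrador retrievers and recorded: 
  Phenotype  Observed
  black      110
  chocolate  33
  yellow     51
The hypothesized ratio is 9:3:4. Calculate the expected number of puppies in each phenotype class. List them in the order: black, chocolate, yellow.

Expected counts for N = 194 under a 9:3:4 ratio (total parts = 16):
  black: 194 × 9/16 = 109.125
  chocolate: 194 × 3/16 = 36.375
  yellow: 194 × 4/16 = 48.5

109.125, 36.375, 48.5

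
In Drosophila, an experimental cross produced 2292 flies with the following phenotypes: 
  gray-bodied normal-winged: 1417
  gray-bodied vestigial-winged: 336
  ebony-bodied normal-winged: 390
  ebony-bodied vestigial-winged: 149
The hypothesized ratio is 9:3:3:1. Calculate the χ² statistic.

37.018

Total ratio parts = 16. Expected numbers out of 2292:
  gray-bodied normal-winged: 2292 × 9/16 = 1289.25
  gray-bodied vestigial-winged: 2292 × 3/16 = 429.75
  ebony-bodied normal-winged: 2292 × 3/16 = 429.75
  ebony-bodied vestigial-winged: 2292 × 1/16 = 143.25
χ² = Σ (O − E)² / E
  gray-bodied normal-winged: (1417 − 1289.25)² / 1289.25 = 12.6586
  gray-bodied vestigial-winged: (336 − 429.75)² / 429.75 = 20.4516
  ebony-bodied normal-winged: (390 − 429.75)² / 429.75 = 3.6767
  ebony-bodied vestigial-winged: (149 − 143.25)² / 143.25 = 0.2308
χ² = 12.6586 + 20.4516 + 3.6767 + 0.2308 = 37.0177 ≈ 37.018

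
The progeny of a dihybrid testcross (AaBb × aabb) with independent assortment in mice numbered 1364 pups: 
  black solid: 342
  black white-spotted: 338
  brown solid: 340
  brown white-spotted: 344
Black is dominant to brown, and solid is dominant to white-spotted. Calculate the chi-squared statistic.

A dihybrid testcross with independent assortment gives a 1:1:1:1 ratio.
Under the 1:1:1:1 hypothesis (Σ ratio = 4, N = 1364):
  black solid: 1364 × 1/4 = 341
  black white-spotted: 1364 × 1/4 = 341
  brown solid: 1364 × 1/4 = 341
  brown white-spotted: 1364 × 1/4 = 341
χ² = Σ (O − E)² / E
  black solid: (342 − 341)² / 341 = 0.0029
  black white-spotted: (338 − 341)² / 341 = 0.0264
  brown solid: (340 − 341)² / 341 = 0.0029
  brown white-spotted: (344 − 341)² / 341 = 0.0264
χ² = 0.0029 + 0.0264 + 0.0029 + 0.0264 = 0.0586 ≈ 0.059

0.059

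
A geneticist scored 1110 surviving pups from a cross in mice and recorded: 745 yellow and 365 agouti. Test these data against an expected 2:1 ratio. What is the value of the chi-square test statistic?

The 2:1 ratio has 3 parts, so with N = 1110 the expected counts are:
  yellow: 1110 × 2/3 = 740
  agouti: 1110 × 1/3 = 370
χ² = Σ (O − E)² / E
  yellow: (745 − 740)² / 740 = 0.0338
  agouti: (365 − 370)² / 370 = 0.0676
χ² = 0.0338 + 0.0676 = 0.1014 ≈ 0.101

0.101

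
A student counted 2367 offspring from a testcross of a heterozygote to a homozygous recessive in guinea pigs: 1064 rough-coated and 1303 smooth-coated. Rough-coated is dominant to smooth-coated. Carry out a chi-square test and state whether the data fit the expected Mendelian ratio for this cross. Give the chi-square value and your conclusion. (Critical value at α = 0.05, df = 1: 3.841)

24.132; not consistent

A testcross of a heterozygote (Aa × aa) gives a 1:1 phenotypic ratio.
Total ratio parts = 2. Expected numbers out of 2367:
  rough-coated: 2367 × 1/2 = 1183.5
  smooth-coated: 2367 × 1/2 = 1183.5
χ² = Σ (O − E)² / E
  rough-coated: (1064 − 1183.5)² / 1183.5 = 12.0661
  smooth-coated: (1303 − 1183.5)² / 1183.5 = 12.0661
χ² = 12.0661 + 12.0661 = 24.1322 ≈ 24.132
Degrees of freedom = 2 − 1 = 1; critical value at α = 0.05 is 3.841.
Since 24.132 > 3.841, we reject the null hypothesis — the data do not fit the 1:1 ratio.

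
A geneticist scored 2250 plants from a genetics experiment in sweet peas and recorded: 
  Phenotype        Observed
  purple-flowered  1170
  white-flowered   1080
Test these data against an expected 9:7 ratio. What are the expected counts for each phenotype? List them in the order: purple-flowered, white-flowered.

1265.625, 984.375

Under the 9:7 hypothesis (Σ ratio = 16, N = 2250):
  purple-flowered: 2250 × 9/16 = 1265.625
  white-flowered: 2250 × 7/16 = 984.375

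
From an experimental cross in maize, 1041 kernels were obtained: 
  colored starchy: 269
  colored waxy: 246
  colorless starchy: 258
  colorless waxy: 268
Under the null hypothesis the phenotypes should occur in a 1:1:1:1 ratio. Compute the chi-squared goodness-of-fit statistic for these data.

The 1:1:1:1 ratio has 4 parts, so with N = 1041 the expected counts are:
  colored starchy: 1041 × 1/4 = 260.25
  colored waxy: 1041 × 1/4 = 260.25
  colorless starchy: 1041 × 1/4 = 260.25
  colorless waxy: 1041 × 1/4 = 260.25
χ² = Σ (O − E)² / E
  colored starchy: (269 − 260.25)² / 260.25 = 0.2942
  colored waxy: (246 − 260.25)² / 260.25 = 0.7803
  colorless starchy: (258 − 260.25)² / 260.25 = 0.0195
  colorless waxy: (268 − 260.25)² / 260.25 = 0.2308
χ² = 0.2942 + 0.7803 + 0.0195 + 0.2308 = 1.3248 ≈ 1.325

1.325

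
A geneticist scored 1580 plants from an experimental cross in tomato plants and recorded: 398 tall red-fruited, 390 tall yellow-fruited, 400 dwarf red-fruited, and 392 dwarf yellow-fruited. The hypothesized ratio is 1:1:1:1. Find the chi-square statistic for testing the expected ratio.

0.172

The 1:1:1:1 ratio has 4 parts, so with N = 1580 the expected counts are:
  tall red-fruited: 1580 × 1/4 = 395
  tall yellow-fruited: 1580 × 1/4 = 395
  dwarf red-fruited: 1580 × 1/4 = 395
  dwarf yellow-fruited: 1580 × 1/4 = 395
χ² = Σ (O − E)² / E
  tall red-fruited: (398 − 395)² / 395 = 0.0228
  tall yellow-fruited: (390 − 395)² / 395 = 0.0633
  dwarf red-fruited: (400 − 395)² / 395 = 0.0633
  dwarf yellow-fruited: (392 − 395)² / 395 = 0.0228
χ² = 0.0228 + 0.0633 + 0.0633 + 0.0228 = 0.1722 ≈ 0.172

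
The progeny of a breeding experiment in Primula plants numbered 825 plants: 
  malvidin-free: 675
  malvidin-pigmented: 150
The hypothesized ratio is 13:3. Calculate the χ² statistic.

0.175

Total ratio parts = 16. Expected numbers out of 825:
  malvidin-free: 825 × 13/16 = 670.3125
  malvidin-pigmented: 825 × 3/16 = 154.6875
χ² = Σ (O − E)² / E
  malvidin-free: (675 − 670.3125)² / 670.3125 = 0.0328
  malvidin-pigmented: (150 − 154.6875)² / 154.6875 = 0.1420
χ² = 0.0328 + 0.1420 = 0.1748 ≈ 0.175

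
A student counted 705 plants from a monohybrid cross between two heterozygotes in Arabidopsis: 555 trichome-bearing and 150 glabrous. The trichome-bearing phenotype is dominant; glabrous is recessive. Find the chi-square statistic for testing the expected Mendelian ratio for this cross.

5.213

For a monohybrid cross between heterozygotes with complete dominance, the expected phenotypic ratio is 3:1.
Expected counts for N = 705 under a 3:1 ratio (total parts = 4):
  trichome-bearing: 705 × 3/4 = 528.75
  glabrous: 705 × 1/4 = 176.25
χ² = Σ (O − E)² / E
  trichome-bearing: (555 − 528.75)² / 528.75 = 1.3032
  glabrous: (150 − 176.25)² / 176.25 = 3.9096
χ² = 1.3032 + 3.9096 = 5.2128 ≈ 5.213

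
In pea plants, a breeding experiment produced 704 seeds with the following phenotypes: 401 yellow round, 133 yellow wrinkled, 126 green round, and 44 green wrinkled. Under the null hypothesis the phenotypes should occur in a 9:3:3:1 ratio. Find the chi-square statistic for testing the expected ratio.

Total ratio parts = 16. Expected numbers out of 704:
  yellow round: 704 × 9/16 = 396
  yellow wrinkled: 704 × 3/16 = 132
  green round: 704 × 3/16 = 132
  green wrinkled: 704 × 1/16 = 44
χ² = Σ (O − E)² / E
  yellow round: (401 − 396)² / 396 = 0.0631
  yellow wrinkled: (133 − 132)² / 132 = 0.0076
  green round: (126 − 132)² / 132 = 0.2727
  green wrinkled: (44 − 44)² / 44 = 0.0000
χ² = 0.0631 + 0.0076 + 0.2727 + 0.0000 = 0.3434 ≈ 0.343

0.343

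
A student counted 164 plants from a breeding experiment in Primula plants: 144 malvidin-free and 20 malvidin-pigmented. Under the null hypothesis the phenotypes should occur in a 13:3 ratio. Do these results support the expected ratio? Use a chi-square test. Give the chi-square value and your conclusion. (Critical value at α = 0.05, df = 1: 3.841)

The 13:3 ratio has 16 parts, so with N = 164 the expected counts are:
  malvidin-free: 164 × 13/16 = 133.25
  malvidin-pigmented: 164 × 3/16 = 30.75
χ² = Σ (O − E)² / E
  malvidin-free: (144 − 133.25)² / 133.25 = 0.8673
  malvidin-pigmented: (20 − 30.75)² / 30.75 = 3.7581
χ² = 0.8673 + 3.7581 = 4.6254 ≈ 4.625
Degrees of freedom = 2 − 1 = 1; critical value at α = 0.05 is 3.841.
Since 4.625 > 3.841, we reject the null hypothesis — the data do not fit the 13:3 ratio.

4.625; not consistent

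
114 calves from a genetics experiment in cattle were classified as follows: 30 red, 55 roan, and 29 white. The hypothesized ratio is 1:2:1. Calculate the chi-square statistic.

Expected counts for N = 114 under a 1:2:1 ratio (total parts = 4):
  red: 114 × 1/4 = 28.5
  roan: 114 × 2/4 = 57
  white: 114 × 1/4 = 28.5
χ² = Σ (O − E)² / E
  red: (30 − 28.5)² / 28.5 = 0.0789
  roan: (55 − 57)² / 57 = 0.0702
  white: (29 − 28.5)² / 28.5 = 0.0088
χ² = 0.0789 + 0.0702 + 0.0088 = 0.1579 ≈ 0.158

0.158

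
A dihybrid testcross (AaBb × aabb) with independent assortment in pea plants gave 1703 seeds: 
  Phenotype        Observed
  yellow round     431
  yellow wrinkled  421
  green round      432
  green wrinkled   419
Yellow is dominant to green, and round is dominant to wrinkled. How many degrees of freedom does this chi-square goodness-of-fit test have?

3

A dihybrid testcross with independent assortment gives a 1:1:1:1 ratio.
A goodness-of-fit test with 4 phenotype classes has df = 4 − 1 = 3.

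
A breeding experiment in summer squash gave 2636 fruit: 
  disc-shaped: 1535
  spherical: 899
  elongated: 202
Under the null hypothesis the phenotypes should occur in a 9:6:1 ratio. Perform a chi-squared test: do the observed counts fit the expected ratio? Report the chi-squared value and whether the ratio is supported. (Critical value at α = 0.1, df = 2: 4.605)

Expected counts for N = 2636 under a 9:6:1 ratio (total parts = 16):
  disc-shaped: 2636 × 9/16 = 1482.75
  spherical: 2636 × 6/16 = 988.5
  elongated: 2636 × 1/16 = 164.75
χ² = Σ (O − E)² / E
  disc-shaped: (1535 − 1482.75)² / 1482.75 = 1.8412
  spherical: (899 − 988.5)² / 988.5 = 8.1034
  elongated: (202 − 164.75)² / 164.75 = 8.4222
χ² = 1.8412 + 8.1034 + 8.4222 = 18.3668 ≈ 18.367
Degrees of freedom = 3 − 1 = 2; critical value at α = 0.1 is 4.605.
Since 18.367 > 4.605, we reject the null hypothesis — the data do not fit the 9:6:1 ratio.

18.367; not consistent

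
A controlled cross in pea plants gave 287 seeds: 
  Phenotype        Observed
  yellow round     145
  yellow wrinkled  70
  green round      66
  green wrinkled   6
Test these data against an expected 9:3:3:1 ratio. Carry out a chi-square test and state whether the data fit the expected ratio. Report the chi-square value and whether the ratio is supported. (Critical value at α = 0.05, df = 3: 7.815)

Total ratio parts = 16. Expected numbers out of 287:
  yellow round: 287 × 9/16 = 161.4375
  yellow wrinkled: 287 × 3/16 = 53.8125
  green round: 287 × 3/16 = 53.8125
  green wrinkled: 287 × 1/16 = 17.9375
χ² = Σ (O − E)² / E
  yellow round: (145 − 161.4375)² / 161.4375 = 1.6737
  yellow wrinkled: (70 − 53.8125)² / 53.8125 = 4.8694
  green round: (66 − 53.8125)² / 53.8125 = 2.7602
  green wrinkled: (6 − 17.9375)² / 17.9375 = 7.9445
χ² = 1.6737 + 4.8694 + 2.7602 + 7.9445 = 17.2478 ≈ 17.248
Degrees of freedom = 4 − 1 = 3; critical value at α = 0.05 is 7.815.
Since 17.248 > 7.815, we reject the null hypothesis — the data do not fit the 9:3:3:1 ratio.

17.248; not consistent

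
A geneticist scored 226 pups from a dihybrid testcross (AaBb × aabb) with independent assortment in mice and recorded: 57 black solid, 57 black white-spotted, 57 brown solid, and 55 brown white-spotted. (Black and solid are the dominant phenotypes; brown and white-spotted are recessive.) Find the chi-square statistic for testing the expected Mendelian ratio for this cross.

0.053

A dihybrid testcross with independent assortment gives a 1:1:1:1 ratio.
Total ratio parts = 4. Expected numbers out of 226:
  black solid: 226 × 1/4 = 56.5
  black white-spotted: 226 × 1/4 = 56.5
  brown solid: 226 × 1/4 = 56.5
  brown white-spotted: 226 × 1/4 = 56.5
χ² = Σ (O − E)² / E
  black solid: (57 − 56.5)² / 56.5 = 0.0044
  black white-spotted: (57 − 56.5)² / 56.5 = 0.0044
  brown solid: (57 − 56.5)² / 56.5 = 0.0044
  brown white-spotted: (55 − 56.5)² / 56.5 = 0.0398
χ² = 0.0044 + 0.0044 + 0.0044 + 0.0398 = 0.053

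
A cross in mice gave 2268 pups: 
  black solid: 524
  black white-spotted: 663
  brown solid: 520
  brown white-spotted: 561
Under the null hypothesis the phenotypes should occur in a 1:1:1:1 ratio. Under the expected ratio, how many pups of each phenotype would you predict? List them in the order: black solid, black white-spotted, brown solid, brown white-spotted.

567, 567, 567, 567

Expected counts for N = 2268 under a 1:1:1:1 ratio (total parts = 4):
  black solid: 2268 × 1/4 = 567
  black white-spotted: 2268 × 1/4 = 567
  brown solid: 2268 × 1/4 = 567
  brown white-spotted: 2268 × 1/4 = 567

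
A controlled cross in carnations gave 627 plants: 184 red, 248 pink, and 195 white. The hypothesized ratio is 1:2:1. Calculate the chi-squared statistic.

Expected counts for N = 627 under a 1:2:1 ratio (total parts = 4):
  red: 627 × 1/4 = 156.75
  pink: 627 × 2/4 = 313.5
  white: 627 × 1/4 = 156.75
χ² = Σ (O − E)² / E
  red: (184 − 156.75)² / 156.75 = 4.7372
  pink: (248 − 313.5)² / 313.5 = 13.6850
  white: (195 − 156.75)² / 156.75 = 9.3337
χ² = 4.7372 + 13.6850 + 9.3337 = 27.7559 ≈ 27.756

27.756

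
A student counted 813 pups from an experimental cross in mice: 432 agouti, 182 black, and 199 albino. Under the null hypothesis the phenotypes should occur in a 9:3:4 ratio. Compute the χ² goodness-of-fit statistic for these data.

7.223

Total ratio parts = 16. Expected numbers out of 813:
  agouti: 813 × 9/16 = 457.3125
  black: 813 × 3/16 = 152.4375
  albino: 813 × 4/16 = 203.25
χ² = Σ (O − E)² / E
  agouti: (432 − 457.3125)² / 457.3125 = 1.4011
  black: (182 − 152.4375)² / 152.4375 = 5.7331
  albino: (199 − 203.25)² / 203.25 = 0.0889
χ² = 1.4011 + 5.7331 + 0.0889 = 7.2231 ≈ 7.223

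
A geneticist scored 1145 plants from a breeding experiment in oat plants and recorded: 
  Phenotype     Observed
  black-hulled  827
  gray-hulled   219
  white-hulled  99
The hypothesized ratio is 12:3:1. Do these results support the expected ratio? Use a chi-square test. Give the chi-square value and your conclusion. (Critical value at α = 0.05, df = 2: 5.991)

Under the 12:3:1 hypothesis (Σ ratio = 16, N = 1145):
  black-hulled: 1145 × 12/16 = 858.75
  gray-hulled: 1145 × 3/16 = 214.6875
  white-hulled: 1145 × 1/16 = 71.5625
χ² = Σ (O − E)² / E
  black-hulled: (827 − 858.75)² / 858.75 = 1.1739
  gray-hulled: (219 − 214.6875)² / 214.6875 = 0.0866
  white-hulled: (99 − 71.5625)² / 71.5625 = 10.5197
χ² = 1.1739 + 0.0866 + 10.5197 = 11.7802 ≈ 11.780
Degrees of freedom = 3 − 1 = 2; critical value at α = 0.05 is 5.991.
Since 11.780 > 5.991, we reject the null hypothesis — the data do not fit the 12:3:1 ratio.

11.780; not consistent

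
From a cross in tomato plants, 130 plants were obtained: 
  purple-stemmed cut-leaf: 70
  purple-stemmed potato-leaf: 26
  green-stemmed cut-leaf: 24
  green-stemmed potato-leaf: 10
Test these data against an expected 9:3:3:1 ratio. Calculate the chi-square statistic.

0.680

The 9:3:3:1 ratio has 16 parts, so with N = 130 the expected counts are:
  purple-stemmed cut-leaf: 130 × 9/16 = 73.125
  purple-stemmed potato-leaf: 130 × 3/16 = 24.375
  green-stemmed cut-leaf: 130 × 3/16 = 24.375
  green-stemmed potato-leaf: 130 × 1/16 = 8.125
χ² = Σ (O − E)² / E
  purple-stemmed cut-leaf: (70 − 73.125)² / 73.125 = 0.1335
  purple-stemmed potato-leaf: (26 − 24.375)² / 24.375 = 0.1083
  green-stemmed cut-leaf: (24 − 24.375)² / 24.375 = 0.0058
  green-stemmed potato-leaf: (10 − 8.125)² / 8.125 = 0.4327
χ² = 0.1335 + 0.1083 + 0.0058 + 0.4327 = 0.6803 ≈ 0.680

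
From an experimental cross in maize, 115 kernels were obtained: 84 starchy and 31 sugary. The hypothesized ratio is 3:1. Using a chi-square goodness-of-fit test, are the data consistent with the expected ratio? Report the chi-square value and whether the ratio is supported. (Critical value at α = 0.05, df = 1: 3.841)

0.235; consistent

Total ratio parts = 4. Expected numbers out of 115:
  starchy: 115 × 3/4 = 86.25
  sugary: 115 × 1/4 = 28.75
χ² = Σ (O − E)² / E
  starchy: (84 − 86.25)² / 86.25 = 0.0587
  sugary: (31 − 28.75)² / 28.75 = 0.1761
χ² = 0.0587 + 0.1761 = 0.2348 ≈ 0.235
Degrees of freedom = 2 − 1 = 1; critical value at α = 0.05 is 3.841.
Since 0.235 < 3.841, we fail to reject the null hypothesis — the data are consistent with the 3:1 ratio.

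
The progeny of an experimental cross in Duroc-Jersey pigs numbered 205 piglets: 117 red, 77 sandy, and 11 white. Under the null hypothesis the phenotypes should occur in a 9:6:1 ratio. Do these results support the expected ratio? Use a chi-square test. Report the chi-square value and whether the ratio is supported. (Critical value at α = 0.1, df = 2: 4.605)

0.281; consistent

Under the 9:6:1 hypothesis (Σ ratio = 16, N = 205):
  red: 205 × 9/16 = 115.3125
  sandy: 205 × 6/16 = 76.875
  white: 205 × 1/16 = 12.8125
χ² = Σ (O − E)² / E
  red: (117 − 115.3125)² / 115.3125 = 0.0247
  sandy: (77 − 76.875)² / 76.875 = 0.0002
  white: (11 − 12.8125)² / 12.8125 = 0.2564
χ² = 0.0247 + 0.0002 + 0.2564 = 0.2813 ≈ 0.281
Degrees of freedom = 3 − 1 = 2; critical value at α = 0.1 is 4.605.
Since 0.281 < 4.605, we fail to reject the null hypothesis — the data are consistent with the 9:6:1 ratio.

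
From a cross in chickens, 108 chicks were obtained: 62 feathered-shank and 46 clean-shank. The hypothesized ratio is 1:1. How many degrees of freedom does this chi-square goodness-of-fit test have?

1

A goodness-of-fit test with 2 phenotype classes has df = 2 − 1 = 1.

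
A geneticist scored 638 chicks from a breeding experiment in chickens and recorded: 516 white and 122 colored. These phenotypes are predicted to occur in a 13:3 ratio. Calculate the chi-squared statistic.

0.058

Total ratio parts = 16. Expected numbers out of 638:
  white: 638 × 13/16 = 518.375
  colored: 638 × 3/16 = 119.625
χ² = Σ (O − E)² / E
  white: (516 − 518.375)² / 518.375 = 0.0109
  colored: (122 − 119.625)² / 119.625 = 0.0472
χ² = 0.0109 + 0.0472 = 0.0581 ≈ 0.058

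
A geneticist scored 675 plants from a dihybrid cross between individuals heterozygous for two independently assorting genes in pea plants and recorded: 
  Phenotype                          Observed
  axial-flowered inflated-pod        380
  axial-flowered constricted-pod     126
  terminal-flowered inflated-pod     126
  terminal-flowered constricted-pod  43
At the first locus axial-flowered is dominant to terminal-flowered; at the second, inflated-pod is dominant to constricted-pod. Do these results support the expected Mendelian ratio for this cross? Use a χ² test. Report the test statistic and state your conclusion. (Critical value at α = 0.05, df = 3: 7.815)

A dihybrid F₂ with independent assortment and complete dominance at both loci gives a 9:3:3:1 phenotypic ratio.
The 9:3:3:1 ratio has 16 parts, so with N = 675 the expected counts are:
  axial-flowered inflated-pod: 675 × 9/16 = 379.6875
  axial-flowered constricted-pod: 675 × 3/16 = 126.5625
  terminal-flowered inflated-pod: 675 × 3/16 = 126.5625
  terminal-flowered constricted-pod: 675 × 1/16 = 42.1875
χ² = Σ (O − E)² / E
  axial-flowered inflated-pod: (380 − 379.6875)² / 379.6875 = 0.0003
  axial-flowered constricted-pod: (126 − 126.5625)² / 126.5625 = 0.0025
  terminal-flowered inflated-pod: (126 − 126.5625)² / 126.5625 = 0.0025
  terminal-flowered constricted-pod: (43 − 42.1875)² / 42.1875 = 0.0156
χ² = 0.0003 + 0.0025 + 0.0025 + 0.0156 = 0.0209 ≈ 0.021
Degrees of freedom = 4 − 1 = 3; critical value at α = 0.05 is 7.815.
Since 0.021 < 7.815, we fail to reject the null hypothesis — the data are consistent with the 9:3:3:1 ratio.

0.021; consistent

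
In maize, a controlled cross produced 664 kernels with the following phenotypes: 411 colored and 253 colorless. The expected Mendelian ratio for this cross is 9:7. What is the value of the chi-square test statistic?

Under the 9:7 hypothesis (Σ ratio = 16, N = 664):
  colored: 664 × 9/16 = 373.5
  colorless: 664 × 7/16 = 290.5
χ² = Σ (O − E)² / E
  colored: (411 − 373.5)² / 373.5 = 3.7651
  colorless: (253 − 290.5)² / 290.5 = 4.8408
χ² = 3.7651 + 4.8408 = 8.6059 ≈ 8.606

8.606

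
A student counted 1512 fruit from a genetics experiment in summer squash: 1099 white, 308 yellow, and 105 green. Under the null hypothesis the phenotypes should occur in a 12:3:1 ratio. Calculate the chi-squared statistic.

Expected counts for N = 1512 under a 12:3:1 ratio (total parts = 16):
  white: 1512 × 12/16 = 1134
  yellow: 1512 × 3/16 = 283.5
  green: 1512 × 1/16 = 94.5
χ² = Σ (O − E)² / E
  white: (1099 − 1134)² / 1134 = 1.0802
  yellow: (308 − 283.5)² / 283.5 = 2.1173
  green: (105 − 94.5)² / 94.5 = 1.1667
χ² = 1.0802 + 2.1173 + 1.1667 = 4.3642 ≈ 4.364

4.364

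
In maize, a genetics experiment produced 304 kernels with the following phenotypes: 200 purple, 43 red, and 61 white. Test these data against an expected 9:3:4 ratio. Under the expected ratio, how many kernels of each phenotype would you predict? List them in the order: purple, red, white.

Under the 9:3:4 hypothesis (Σ ratio = 16, N = 304):
  purple: 304 × 9/16 = 171
  red: 304 × 3/16 = 57
  white: 304 × 4/16 = 76

171, 57, 76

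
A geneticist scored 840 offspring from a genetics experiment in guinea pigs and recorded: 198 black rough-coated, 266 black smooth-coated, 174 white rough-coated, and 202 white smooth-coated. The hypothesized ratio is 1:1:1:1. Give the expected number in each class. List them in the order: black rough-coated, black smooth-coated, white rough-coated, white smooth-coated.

Total ratio parts = 4. Expected numbers out of 840:
  black rough-coated: 840 × 1/4 = 210
  black smooth-coated: 840 × 1/4 = 210
  white rough-coated: 840 × 1/4 = 210
  white smooth-coated: 840 × 1/4 = 210

210, 210, 210, 210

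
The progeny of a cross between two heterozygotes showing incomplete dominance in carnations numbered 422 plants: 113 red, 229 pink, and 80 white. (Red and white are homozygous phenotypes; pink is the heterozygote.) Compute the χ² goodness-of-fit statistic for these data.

With incomplete dominance, a heterozygote × heterozygote cross gives a 1:2:1 phenotypic ratio.
Total ratio parts = 4. Expected numbers out of 422:
  red: 422 × 1/4 = 105.5
  pink: 422 × 2/4 = 211
  white: 422 × 1/4 = 105.5
χ² = Σ (O − E)² / E
  red: (113 − 105.5)² / 105.5 = 0.5332
  pink: (229 − 211)² / 211 = 1.5355
  white: (80 − 105.5)² / 105.5 = 6.1635
χ² = 0.5332 + 1.5355 + 6.1635 = 8.2322 ≈ 8.232

8.232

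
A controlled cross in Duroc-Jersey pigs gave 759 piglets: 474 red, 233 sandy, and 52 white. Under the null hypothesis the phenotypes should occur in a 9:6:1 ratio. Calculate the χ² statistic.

14.990

Under the 9:6:1 hypothesis (Σ ratio = 16, N = 759):
  red: 759 × 9/16 = 426.9375
  sandy: 759 × 6/16 = 284.625
  white: 759 × 1/16 = 47.4375
χ² = Σ (O − E)² / E
  red: (474 − 426.9375)² / 426.9375 = 5.1878
  sandy: (233 − 284.625)² / 284.625 = 9.3637
  white: (52 − 47.4375)² / 47.4375 = 0.4388
χ² = 5.1878 + 9.3637 + 0.4388 = 14.9903 ≈ 14.990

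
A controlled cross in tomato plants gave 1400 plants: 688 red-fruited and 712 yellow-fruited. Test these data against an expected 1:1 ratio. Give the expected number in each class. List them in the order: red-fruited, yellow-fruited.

700, 700

Expected counts for N = 1400 under a 1:1 ratio (total parts = 2):
  red-fruited: 1400 × 1/2 = 700
  yellow-fruited: 1400 × 1/2 = 700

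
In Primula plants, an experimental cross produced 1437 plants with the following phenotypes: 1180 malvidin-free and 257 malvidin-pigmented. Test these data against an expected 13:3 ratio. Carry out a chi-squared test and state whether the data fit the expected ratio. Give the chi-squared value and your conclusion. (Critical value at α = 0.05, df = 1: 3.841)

Under the 13:3 hypothesis (Σ ratio = 16, N = 1437):
  malvidin-free: 1437 × 13/16 = 1167.5625
  malvidin-pigmented: 1437 × 3/16 = 269.4375
χ² = Σ (O − E)² / E
  malvidin-free: (1180 − 1167.5625)² / 1167.5625 = 0.1325
  malvidin-pigmented: (257 − 269.4375)² / 269.4375 = 0.5741
χ² = 0.1325 + 0.5741 = 0.7066 ≈ 0.707
Degrees of freedom = 2 − 1 = 1; critical value at α = 0.05 is 3.841.
Since 0.707 < 3.841, we fail to reject the null hypothesis — the data are consistent with the 13:3 ratio.

0.707; consistent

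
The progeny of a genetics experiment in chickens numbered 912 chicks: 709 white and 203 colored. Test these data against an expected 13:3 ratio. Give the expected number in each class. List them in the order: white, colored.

Under the 13:3 hypothesis (Σ ratio = 16, N = 912):
  white: 912 × 13/16 = 741
  colored: 912 × 3/16 = 171

741, 171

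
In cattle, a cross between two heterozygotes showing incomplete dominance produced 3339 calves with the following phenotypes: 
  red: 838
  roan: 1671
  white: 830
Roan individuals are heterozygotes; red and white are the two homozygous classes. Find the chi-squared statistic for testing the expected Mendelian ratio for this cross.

0.041

With incomplete dominance, a heterozygote × heterozygote cross gives a 1:2:1 phenotypic ratio.
Expected counts for N = 3339 under a 1:2:1 ratio (total parts = 4):
  red: 3339 × 1/4 = 834.75
  roan: 3339 × 2/4 = 1669.5
  white: 3339 × 1/4 = 834.75
χ² = Σ (O − E)² / E
  red: (838 − 834.75)² / 834.75 = 0.0127
  roan: (1671 − 1669.5)² / 1669.5 = 0.0013
  white: (830 − 834.75)² / 834.75 = 0.0270
χ² = 0.0127 + 0.0013 + 0.0270 = 0.041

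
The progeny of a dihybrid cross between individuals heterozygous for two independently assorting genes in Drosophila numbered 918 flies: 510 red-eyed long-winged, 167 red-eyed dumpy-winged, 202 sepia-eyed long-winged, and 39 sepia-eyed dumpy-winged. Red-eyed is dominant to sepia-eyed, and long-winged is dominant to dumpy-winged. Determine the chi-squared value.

A dihybrid F₂ with independent assortment and complete dominance at both loci gives a 9:3:3:1 phenotypic ratio.
Under the 9:3:3:1 hypothesis (Σ ratio = 16, N = 918):
  red-eyed long-winged: 918 × 9/16 = 516.375
  red-eyed dumpy-winged: 918 × 3/16 = 172.125
  sepia-eyed long-winged: 918 × 3/16 = 172.125
  sepia-eyed dumpy-winged: 918 × 1/16 = 57.375
χ² = Σ (O − E)² / E
  red-eyed long-winged: (510 − 516.375)² / 516.375 = 0.0787
  red-eyed dumpy-winged: (167 − 172.125)² / 172.125 = 0.1526
  sepia-eyed long-winged: (202 − 172.125)² / 172.125 = 5.1853
  sepia-eyed dumpy-winged: (39 − 57.375)² / 57.375 = 5.8848
χ² = 0.0787 + 0.1526 + 5.1853 + 5.8848 = 11.3014 ≈ 11.301

11.301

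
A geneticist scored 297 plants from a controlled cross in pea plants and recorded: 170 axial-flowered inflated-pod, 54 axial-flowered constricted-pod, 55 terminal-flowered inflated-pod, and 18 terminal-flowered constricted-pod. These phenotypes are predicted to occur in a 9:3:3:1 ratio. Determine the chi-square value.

0.128

The 9:3:3:1 ratio has 16 parts, so with N = 297 the expected counts are:
  axial-flowered inflated-pod: 297 × 9/16 = 167.0625
  axial-flowered constricted-pod: 297 × 3/16 = 55.6875
  terminal-flowered inflated-pod: 297 × 3/16 = 55.6875
  terminal-flowered constricted-pod: 297 × 1/16 = 18.5625
χ² = Σ (O − E)² / E
  axial-flowered inflated-pod: (170 − 167.0625)² / 167.0625 = 0.0517
  axial-flowered constricted-pod: (54 − 55.6875)² / 55.6875 = 0.0511
  terminal-flowered inflated-pod: (55 − 55.6875)² / 55.6875 = 0.0085
  terminal-flowered constricted-pod: (18 − 18.5625)² / 18.5625 = 0.0170
χ² = 0.0517 + 0.0511 + 0.0085 + 0.0170 = 0.1283 ≈ 0.128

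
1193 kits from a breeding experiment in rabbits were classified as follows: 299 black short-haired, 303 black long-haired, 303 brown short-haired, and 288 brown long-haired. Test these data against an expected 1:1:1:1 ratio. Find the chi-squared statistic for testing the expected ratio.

The 1:1:1:1 ratio has 4 parts, so with N = 1193 the expected counts are:
  black short-haired: 1193 × 1/4 = 298.25
  black long-haired: 1193 × 1/4 = 298.25
  brown short-haired: 1193 × 1/4 = 298.25
  brown long-haired: 1193 × 1/4 = 298.25
χ² = Σ (O − E)² / E
  black short-haired: (299 − 298.25)² / 298.25 = 0.0019
  black long-haired: (303 − 298.25)² / 298.25 = 0.0756
  brown short-haired: (303 − 298.25)² / 298.25 = 0.0756
  brown long-haired: (288 − 298.25)² / 298.25 = 0.3523
χ² = 0.0019 + 0.0756 + 0.0756 + 0.3523 = 0.5054 ≈ 0.505

0.505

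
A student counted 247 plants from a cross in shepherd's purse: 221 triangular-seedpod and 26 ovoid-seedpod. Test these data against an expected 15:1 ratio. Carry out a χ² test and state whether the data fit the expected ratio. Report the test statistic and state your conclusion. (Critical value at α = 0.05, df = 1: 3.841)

The 15:1 ratio has 16 parts, so with N = 247 the expected counts are:
  triangular-seedpod: 247 × 15/16 = 231.5625
  ovoid-seedpod: 247 × 1/16 = 15.4375
χ² = Σ (O − E)² / E
  triangular-seedpod: (221 − 231.5625)² / 231.5625 = 0.4818
  ovoid-seedpod: (26 − 15.4375)² / 15.4375 = 7.2270
χ² = 0.4818 + 7.2270 = 7.7088 ≈ 7.709
Degrees of freedom = 2 − 1 = 1; critical value at α = 0.05 is 3.841.
Since 7.709 > 3.841, we reject the null hypothesis — the data do not fit the 15:1 ratio.

7.709; not consistent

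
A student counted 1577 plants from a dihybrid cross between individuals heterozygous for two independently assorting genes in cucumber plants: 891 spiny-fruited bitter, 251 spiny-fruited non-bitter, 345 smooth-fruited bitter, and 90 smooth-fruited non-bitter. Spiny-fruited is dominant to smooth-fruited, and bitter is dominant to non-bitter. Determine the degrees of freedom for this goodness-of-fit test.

A dihybrid F₂ with independent assortment and complete dominance at both loci gives a 9:3:3:1 phenotypic ratio.
A goodness-of-fit test with 4 phenotype classes has df = 4 − 1 = 3.

3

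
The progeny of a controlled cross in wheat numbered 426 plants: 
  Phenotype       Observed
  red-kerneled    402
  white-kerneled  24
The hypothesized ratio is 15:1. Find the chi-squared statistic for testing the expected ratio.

0.276

The 15:1 ratio has 16 parts, so with N = 426 the expected counts are:
  red-kerneled: 426 × 15/16 = 399.375
  white-kerneled: 426 × 1/16 = 26.625
χ² = Σ (O − E)² / E
  red-kerneled: (402 − 399.375)² / 399.375 = 0.0173
  white-kerneled: (24 − 26.625)² / 26.625 = 0.2588
χ² = 0.0173 + 0.2588 = 0.2761 ≈ 0.276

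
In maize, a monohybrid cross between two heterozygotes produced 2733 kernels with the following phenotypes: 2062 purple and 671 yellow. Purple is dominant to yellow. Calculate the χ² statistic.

For a monohybrid cross between heterozygotes with complete dominance, the expected phenotypic ratio is 3:1.
Total ratio parts = 4. Expected numbers out of 2733:
  purple: 2733 × 3/4 = 2049.75
  yellow: 2733 × 1/4 = 683.25
χ² = Σ (O − E)² / E
  purple: (2062 − 2049.75)² / 2049.75 = 0.0732
  yellow: (671 − 683.25)² / 683.25 = 0.2196
χ² = 0.0732 + 0.2196 = 0.2928 ≈ 0.293

0.293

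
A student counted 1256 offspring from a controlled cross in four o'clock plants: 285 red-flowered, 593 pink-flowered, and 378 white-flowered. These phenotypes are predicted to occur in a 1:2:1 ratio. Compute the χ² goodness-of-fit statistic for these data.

17.674

The 1:2:1 ratio has 4 parts, so with N = 1256 the expected counts are:
  red-flowered: 1256 × 1/4 = 314
  pink-flowered: 1256 × 2/4 = 628
  white-flowered: 1256 × 1/4 = 314
χ² = Σ (O − E)² / E
  red-flowered: (285 − 314)² / 314 = 2.6783
  pink-flowered: (593 − 628)² / 628 = 1.9506
  white-flowered: (378 − 314)² / 314 = 13.0446
χ² = 2.6783 + 1.9506 + 13.0446 = 17.6735 ≈ 17.674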